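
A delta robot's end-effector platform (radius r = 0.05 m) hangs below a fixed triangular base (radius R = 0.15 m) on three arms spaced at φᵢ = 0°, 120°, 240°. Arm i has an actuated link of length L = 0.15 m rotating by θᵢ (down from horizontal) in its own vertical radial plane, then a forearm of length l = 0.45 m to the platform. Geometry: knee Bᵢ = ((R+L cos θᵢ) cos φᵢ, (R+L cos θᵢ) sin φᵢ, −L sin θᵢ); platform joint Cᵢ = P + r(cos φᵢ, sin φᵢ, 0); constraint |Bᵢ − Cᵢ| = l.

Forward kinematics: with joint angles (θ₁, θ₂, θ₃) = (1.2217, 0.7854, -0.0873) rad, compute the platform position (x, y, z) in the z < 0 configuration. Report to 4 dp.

(-0.1714, -0.1303, -0.4262)

arm 1 at φ=0.0°: (R−r)+L cos θ1 = 0.1513;  centre 1 = (0.1513, 0.0000, -0.1410)
φ2=120.0°: virtual centre (-0.1030, 0.1785, -0.1061), radius l
φ3=240.0°: virtual centre (-0.1247, -0.2160, 0.0131), radius l
|centre ₂|²−|centre ₁|² = 0.0110;  |centre ₃|²−|centre ₁|² = 0.0196
linear system: -0.5087x+0.3569y = 0.0110−0.0698z; -0.5520x+-0.4320y = 0.0196−0.3081z
Cramer: x(z) = -0.0282+0.3361z;  y(z) = -0.0094+0.2836z
sphere 1 gives Az²+Bz+C=0 with A=1.1934, B=0.1559, C=-0.1503;  B²−4AC=0.7419;  roots -0.4262, 0.2956;  negative root z = -0.4262
x = -0.1714, y = -0.1303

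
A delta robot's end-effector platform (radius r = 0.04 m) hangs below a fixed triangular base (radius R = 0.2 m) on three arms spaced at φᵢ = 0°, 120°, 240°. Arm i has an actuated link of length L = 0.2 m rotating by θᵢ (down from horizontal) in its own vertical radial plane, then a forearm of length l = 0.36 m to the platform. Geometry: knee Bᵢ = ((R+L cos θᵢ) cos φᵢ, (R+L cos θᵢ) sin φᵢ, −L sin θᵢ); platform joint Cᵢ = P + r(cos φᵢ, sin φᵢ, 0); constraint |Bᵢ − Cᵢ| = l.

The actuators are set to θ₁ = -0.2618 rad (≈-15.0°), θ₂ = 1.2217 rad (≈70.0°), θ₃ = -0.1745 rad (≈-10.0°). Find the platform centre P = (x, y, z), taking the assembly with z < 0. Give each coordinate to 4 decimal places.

(0.0668, -0.1092, -0.1370)

φ1=0.0°: virtual centre (0.3532, 0.0000, 0.0518), radius l
arm 2 at φ=120.0°: e+L cos θ2 = 0.2284;  centre 2 = (-0.1142, 0.1978, -0.1879)
φ3=240.0°: virtual centre (-0.1785, -0.3091, 0.0347), radius l
eliminate P² terms by subtracting sphere 1 from 2 and 3
linear system: -0.9348x+0.3956y = -0.0399−-0.4794z; -1.0633x+-0.6183y = 0.0012−-0.0341z
det = 0.9986;  x = 0.0242+-0.3103z,  y = -0.0436+0.4786z
sphere 1 gives Az²+Bz+C=0 with A=1.3253, B=0.0588, C=-0.0168;  B²−4AC=0.0926;  roots -0.1370, 0.0926;  negative root z = -0.1370
x = 0.0668, y = -0.1092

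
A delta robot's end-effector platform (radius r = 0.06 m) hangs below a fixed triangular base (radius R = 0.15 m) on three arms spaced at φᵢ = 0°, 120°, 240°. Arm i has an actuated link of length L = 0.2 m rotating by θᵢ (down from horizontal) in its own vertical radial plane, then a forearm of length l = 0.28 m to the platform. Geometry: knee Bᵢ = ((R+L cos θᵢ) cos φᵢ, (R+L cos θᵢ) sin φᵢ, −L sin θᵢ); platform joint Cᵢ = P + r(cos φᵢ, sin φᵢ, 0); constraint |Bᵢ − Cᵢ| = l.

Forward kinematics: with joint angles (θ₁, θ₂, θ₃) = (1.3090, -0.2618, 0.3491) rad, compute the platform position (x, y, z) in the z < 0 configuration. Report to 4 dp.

arm 1 at φ=0.0°: (R−r)+L cos θ1 = 0.1418;  centre 1 = (0.1418, 0.0000, -0.1932)
φ2=120.0°: virtual centre (-0.1416, 0.2452, 0.0518), radius l
φ3=240.0°: virtual centre (-0.1390, -0.2407, -0.0684), radius l
|centre ₂|²−|centre ₁|² = 0.0255;  |centre ₃|²−|centre ₁|² = 0.0245
[-0.5667 0.4905 0.4899]·P = 0.0255;  [-0.5615 -0.4814 0.2495]·P = 0.0245
Cramer: x(z) = -0.0443+0.6535z;  y(z) = 0.0007-0.2438z
into |P−centre ₁|² = l²: 1.4865z² + 0.1429z + -0.0065 = 0;  Δ = 0.0588;  z = -0.1297 or 0.0335 → z<0 root = -0.1297
x = -0.1290, y = 0.0323

(-0.1290, 0.0323, -0.1297)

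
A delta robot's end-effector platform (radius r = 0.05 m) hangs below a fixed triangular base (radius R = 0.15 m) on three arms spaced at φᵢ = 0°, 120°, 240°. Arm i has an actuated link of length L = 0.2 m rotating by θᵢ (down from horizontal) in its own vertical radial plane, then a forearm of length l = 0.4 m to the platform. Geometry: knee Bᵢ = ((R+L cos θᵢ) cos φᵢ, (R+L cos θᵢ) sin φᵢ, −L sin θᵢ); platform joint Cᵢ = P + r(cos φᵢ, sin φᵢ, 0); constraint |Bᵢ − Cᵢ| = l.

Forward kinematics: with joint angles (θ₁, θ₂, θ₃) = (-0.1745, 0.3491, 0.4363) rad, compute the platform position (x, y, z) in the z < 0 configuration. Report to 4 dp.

arm 1 at φ=0.0°: e+L cos θ1 = 0.2970;  O1 = (0.2970, 0.0000, 0.0347)
arm 2 at φ=120.0°: e+L cos θ2 = 0.2879;  O2 = (-0.1440, 0.2494, -0.0684)
arm 3 at φ=240.0°: e+L cos θ3 = 0.2813;  O3 = (-0.1406, -0.2436, -0.0845)
|O₂|²−|O₁|² = -0.0018;  |O₃|²−|O₁|² = -0.0031
linear system: -0.8819x+0.4987y = -0.0018−-0.2063z; -0.8752x+-0.4872y = -0.0031−-0.2385z
Cramer: x(z) = 0.0028-0.2533z;  y(z) = 0.0014-0.0344z
into |P−O₁|² = l²: 1.0654z² + 0.0795z + -0.0723 = 0;  Δ = 0.3143;  z = -0.3004 or 0.2258 → z<0 root = -0.3004
x = 0.0789, y = 0.0117

(0.0789, 0.0117, -0.3004)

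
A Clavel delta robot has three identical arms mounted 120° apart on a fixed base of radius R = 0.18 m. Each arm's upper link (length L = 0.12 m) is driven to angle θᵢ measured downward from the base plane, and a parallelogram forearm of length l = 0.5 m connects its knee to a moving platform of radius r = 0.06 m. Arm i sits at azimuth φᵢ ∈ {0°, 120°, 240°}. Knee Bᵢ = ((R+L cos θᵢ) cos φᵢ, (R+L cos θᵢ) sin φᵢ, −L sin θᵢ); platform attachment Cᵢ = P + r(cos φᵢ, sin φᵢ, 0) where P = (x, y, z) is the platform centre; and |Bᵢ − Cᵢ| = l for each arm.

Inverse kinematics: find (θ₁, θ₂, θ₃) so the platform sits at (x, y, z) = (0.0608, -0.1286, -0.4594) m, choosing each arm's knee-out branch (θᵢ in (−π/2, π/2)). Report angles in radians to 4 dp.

θ₁ = 0.0876, θ₂ = 0.8729, θ₃ = 0.0002

arm 1 (φ=0.0°): x'=0.0608, y'=-0.1286
  A cos θ + B sin θ = C:  0.0592·cos θ + -0.4594·sin θ = 0.0188
  θ1 = atan2(B,A) + arccos(C/0.4632) = 0.0876
rotate P by −φ2: (-0.1418, 0.0116, -0.4594)
  e−x'=0.2618;  (l²−L²−(e−x')²−y'²−z²)/2L = -0.1838
  θ2 = atan2(B,A) + arccos(C/0.5287) = 0.8729
φ3=240.0° → target in arm frame (0.0810, 0.1170)
  A cos θ + B sin θ = C:  0.0390·cos θ + -0.4594·sin θ = 0.0390
  θ3 = atan2(B,A) + arccos(C/0.4611) = 0.0002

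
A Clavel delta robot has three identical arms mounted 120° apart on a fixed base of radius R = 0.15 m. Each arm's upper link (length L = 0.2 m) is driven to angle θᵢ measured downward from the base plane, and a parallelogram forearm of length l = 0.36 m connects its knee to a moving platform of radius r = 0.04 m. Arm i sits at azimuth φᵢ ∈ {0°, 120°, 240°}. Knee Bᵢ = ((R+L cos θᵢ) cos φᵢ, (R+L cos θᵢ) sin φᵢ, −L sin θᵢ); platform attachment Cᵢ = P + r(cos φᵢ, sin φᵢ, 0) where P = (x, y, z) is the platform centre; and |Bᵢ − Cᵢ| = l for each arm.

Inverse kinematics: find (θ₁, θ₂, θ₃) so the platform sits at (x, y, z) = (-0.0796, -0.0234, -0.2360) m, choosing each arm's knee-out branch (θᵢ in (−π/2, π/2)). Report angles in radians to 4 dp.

rotate P by −φ1: (-0.0796, -0.0234, -0.2360)
  A cos θ + B sin θ = C:  0.1896·cos θ + -0.2360·sin θ = -0.0065
  γ=atan2(-0.2360,0.1896)=-0.8940;  ψ=arccos(-0.0214)=1.5922;  θ1=γ+ψ≈0.6982
φ2=120.0° → target in arm frame (0.0195, 0.0806)
  e−x'=0.0905;  (l²−L²−(e−x')²−y'²−z²)/2L = 0.0480
  γ=atan2(-0.2360,0.0905)=-1.2047;  ψ=arccos(0.1901)=1.3795;  θ2=γ+ψ≈0.1748
arm 3 (φ=240.0°): x'=0.0601, y'=-0.0572
  e−x'=0.0499;  (l²−L²−(e−x')²−y'²−z²)/2L = 0.0703
  √(A²+B²)=0.2412;  θ3 = -1.3623+1.2749 ≈ -0.0874

θ₁ = 0.6982, θ₂ = 0.1748, θ₃ = -0.0874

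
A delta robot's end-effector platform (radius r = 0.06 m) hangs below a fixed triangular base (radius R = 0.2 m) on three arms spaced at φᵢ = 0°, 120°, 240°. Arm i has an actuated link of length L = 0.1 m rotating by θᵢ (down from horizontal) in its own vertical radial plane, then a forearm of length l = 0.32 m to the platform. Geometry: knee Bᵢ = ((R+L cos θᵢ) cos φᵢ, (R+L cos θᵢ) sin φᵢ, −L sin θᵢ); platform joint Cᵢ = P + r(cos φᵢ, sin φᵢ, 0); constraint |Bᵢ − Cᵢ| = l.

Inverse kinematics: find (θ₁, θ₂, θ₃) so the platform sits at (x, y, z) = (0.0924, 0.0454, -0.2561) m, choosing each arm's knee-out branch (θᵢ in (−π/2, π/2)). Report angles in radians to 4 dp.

θ₁ = -0.2625, θ₂ = 0.6108, θ₃ = 1.1340

φ1=0.0° → target in arm frame (0.0924, 0.0454)
  A cos θ + B sin θ = C:  0.0476·cos θ + -0.2561·sin θ = 0.1124
  γ=atan2(-0.2561,0.0476)=-1.3870;  ψ=arccos(0.4316)=1.1245;  θ1=γ+ψ≈-0.2625
arm 2 (φ=120.0°): x'=-0.0069, y'=-0.1027
  A=0.1469, B=-0.2561, C=(l²−L²−A²−y'²−z²)/(2L)=-0.0266
  θ2 = atan2(B,A) + arccos(C/0.2952) = 0.6108
rotate P by −φ3: (-0.0855, 0.0573, -0.2561)
  A=0.2255, B=-0.2561, C=(l²−L²−A²−y'²−z²)/(2L)=-0.1367
  θ3 = atan2(B,A) + arccos(C/0.3412) = 1.1340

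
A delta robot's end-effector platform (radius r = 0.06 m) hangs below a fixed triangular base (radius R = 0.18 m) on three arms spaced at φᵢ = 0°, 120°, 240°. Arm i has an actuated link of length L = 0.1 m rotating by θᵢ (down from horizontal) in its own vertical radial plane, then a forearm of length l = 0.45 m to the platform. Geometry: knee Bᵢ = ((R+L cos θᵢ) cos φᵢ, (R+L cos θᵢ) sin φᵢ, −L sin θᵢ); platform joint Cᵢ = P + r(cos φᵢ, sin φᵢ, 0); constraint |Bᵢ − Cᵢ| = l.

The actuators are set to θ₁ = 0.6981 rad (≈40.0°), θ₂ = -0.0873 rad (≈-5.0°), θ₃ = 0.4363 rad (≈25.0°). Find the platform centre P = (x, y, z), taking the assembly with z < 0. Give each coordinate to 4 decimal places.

arm 1 at φ=0.0°: e+L cos θ1 = 0.1966;  O1 = (0.1966, 0.0000, -0.0643)
φ2=120.0°: virtual centre (-0.1098, 0.1902, 0.0087), radius l
arm 3 at φ=240.0°: e+L cos θ3 = 0.2106;  O3 = (-0.1053, -0.1824, -0.0423)
|O₂|²−|O₁|² = 0.0055;  |O₃|²−|O₁|² = 0.0034
plane₁₂: -0.6128x+0.3804y+0.1460z = 0.0055
Cramer: x(z) = -0.0073+0.1545z;  y(z) = 0.0028-0.1350z
into |P−O₁|² = l²: 1.0421z² + 0.0648z + -0.1568 = 0;  Δ = 0.6578;  z = -0.4202 or 0.3580 → z<0 root = -0.4202
x = -0.0722, y = 0.0595

(-0.0722, 0.0595, -0.4202)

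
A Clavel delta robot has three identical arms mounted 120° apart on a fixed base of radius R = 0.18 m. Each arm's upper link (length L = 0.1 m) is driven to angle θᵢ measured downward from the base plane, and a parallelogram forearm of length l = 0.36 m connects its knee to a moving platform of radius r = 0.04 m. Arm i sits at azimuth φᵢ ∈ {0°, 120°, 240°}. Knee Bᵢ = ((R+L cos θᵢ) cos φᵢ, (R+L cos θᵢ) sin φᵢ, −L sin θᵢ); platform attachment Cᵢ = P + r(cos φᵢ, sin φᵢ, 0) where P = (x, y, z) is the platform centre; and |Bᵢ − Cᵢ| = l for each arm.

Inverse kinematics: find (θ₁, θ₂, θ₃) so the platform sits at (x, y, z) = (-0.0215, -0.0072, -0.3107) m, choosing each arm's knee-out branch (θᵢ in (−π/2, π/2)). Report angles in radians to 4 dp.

θ₁ = 0.5232, θ₂ = 0.3490, θ₃ = 0.2614

arm 1 (φ=0.0°): x'=-0.0215, y'=-0.0072
  A=0.1615, B=-0.3107, C=(l²−L²−A²−y'²−z²)/(2L)=-0.0153
  √(A²+B²)=0.3502;  θ1 = -1.0914+1.6146 ≈ 0.5232
φ2=120.0° → target in arm frame (0.0045, 0.0222)
  A=0.1355, B=-0.3107, C=(l²−L²−A²−y'²−z²)/(2L)=0.0211
  √(A²+B²)=0.3390;  θ2 = -1.1596+1.5086 ≈ 0.3490
rotate P by −φ3: (0.0170, -0.0150, -0.3107)
  e−x'=0.1230;  (l²−L²−(e−x')²−y'²−z²)/2L = 0.0385
  √(A²+B²)=0.3342;  θ3 = -1.1938+1.4552 ≈ 0.2614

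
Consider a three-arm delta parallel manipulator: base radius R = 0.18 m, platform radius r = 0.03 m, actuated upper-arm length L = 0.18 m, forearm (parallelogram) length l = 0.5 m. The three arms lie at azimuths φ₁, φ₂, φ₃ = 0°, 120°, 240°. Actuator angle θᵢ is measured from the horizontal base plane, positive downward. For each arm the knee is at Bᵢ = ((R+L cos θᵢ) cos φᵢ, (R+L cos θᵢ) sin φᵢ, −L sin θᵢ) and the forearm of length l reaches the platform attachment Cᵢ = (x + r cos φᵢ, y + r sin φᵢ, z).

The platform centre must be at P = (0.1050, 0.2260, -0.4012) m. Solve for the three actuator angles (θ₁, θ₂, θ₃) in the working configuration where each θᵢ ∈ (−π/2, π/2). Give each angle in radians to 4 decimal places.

θ₁ = 0.0874, θ₂ = -0.0872, θ₃ = 1.3091

arm 1 (φ=0.0°): x'=0.1050, y'=0.2260
  A cos θ + B sin θ = C:  0.0450·cos θ + -0.4012·sin θ = 0.0098
  √(A²+B²)=0.4037;  θ1 = -1.4591+1.5465 ≈ 0.0874
φ2=120.0° → target in arm frame (0.1432, -0.2039)
  A cos θ + B sin θ = C:  0.0068·cos θ + -0.4012·sin θ = 0.0417
  θ2 = atan2(B,A) + arccos(C/0.4013) = -0.0872
rotate P by −φ3: (-0.2482, -0.0221, -0.4012)
  A cos θ + B sin θ = C:  0.3982·cos θ + -0.4012·sin θ = -0.2845
  θ3 = atan2(B,A) + arccos(C/0.5653) = 1.3091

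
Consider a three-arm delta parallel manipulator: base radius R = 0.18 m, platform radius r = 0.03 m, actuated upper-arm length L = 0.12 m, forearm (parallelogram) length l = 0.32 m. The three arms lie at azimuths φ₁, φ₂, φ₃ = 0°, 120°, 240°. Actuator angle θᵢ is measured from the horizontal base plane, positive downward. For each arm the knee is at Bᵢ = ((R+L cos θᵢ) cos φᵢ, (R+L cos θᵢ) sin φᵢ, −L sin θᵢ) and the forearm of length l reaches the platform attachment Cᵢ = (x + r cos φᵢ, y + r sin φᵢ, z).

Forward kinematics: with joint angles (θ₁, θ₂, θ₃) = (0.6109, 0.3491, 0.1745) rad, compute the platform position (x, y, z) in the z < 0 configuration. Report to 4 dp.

(-0.0293, -0.0116, -0.2276)

S1 = (0.2483·cos0.0°, 0.2483·sin0.0°, -0.0688) = (0.2483, 0.0000, -0.0688)
φ2=120.0°: virtual centre (-0.1314, 0.2276, -0.0410), radius l
φ3=240.0°: virtual centre (-0.1341, -0.2322, -0.0208), radius l
subtract pairs → two planes through P
[-0.7594 0.4551 0.0556]·P = 0.0043;  [-0.7648 -0.4645 0.0960]·P = 0.0060
Cramer: x(z) = -0.0068+0.0992z;  y(z) = -0.0017+0.0434z
into |P−S₁|² = l²: 1.0117z² + 0.0869z + -0.0326 = 0;  Δ = 0.1395;  z = -0.2276 or 0.1416 → z<0 root = -0.2276
x = -0.0293, y = -0.0116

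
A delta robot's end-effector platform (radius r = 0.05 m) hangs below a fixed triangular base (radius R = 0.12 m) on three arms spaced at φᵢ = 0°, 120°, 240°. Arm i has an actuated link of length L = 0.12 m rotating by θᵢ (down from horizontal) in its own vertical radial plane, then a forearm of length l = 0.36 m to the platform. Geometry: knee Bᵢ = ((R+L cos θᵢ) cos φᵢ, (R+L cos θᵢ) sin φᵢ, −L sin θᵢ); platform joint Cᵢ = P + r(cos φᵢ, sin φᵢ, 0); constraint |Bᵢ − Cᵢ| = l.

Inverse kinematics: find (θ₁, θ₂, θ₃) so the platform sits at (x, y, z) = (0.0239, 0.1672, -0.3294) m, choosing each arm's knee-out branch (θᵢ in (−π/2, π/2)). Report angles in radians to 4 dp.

arm 1 (φ=0.0°): x'=0.0239, y'=0.1672
  A=0.0461, B=-0.3294, C=(l²−L²−A²−y'²−z²)/(2L)=-0.0974
  θ1 = atan2(B,A) + arccos(C/0.3326) = 0.4364
rotate P by −φ2: (0.1328, -0.1043, -0.3294)
  e−x'=-0.0628;  (l²−L²−(e−x')²−y'²−z²)/2L = -0.0339
  γ=atan2(-0.3294,-0.0628)=-1.7593;  ψ=arccos(-0.1010)=1.6720;  θ2=γ+ψ≈-0.0873
rotate P by −φ3: (-0.1567, -0.0629, -0.3294)
  A cos θ + B sin θ = C:  0.2267·cos θ + -0.3294·sin θ = -0.2028
  γ=atan2(-0.3294,0.2267)=-0.9679;  ψ=arccos(-0.5072)=2.1027;  θ3=γ+ψ≈1.1348

θ₁ = 0.4364, θ₂ = -0.0873, θ₃ = 1.1348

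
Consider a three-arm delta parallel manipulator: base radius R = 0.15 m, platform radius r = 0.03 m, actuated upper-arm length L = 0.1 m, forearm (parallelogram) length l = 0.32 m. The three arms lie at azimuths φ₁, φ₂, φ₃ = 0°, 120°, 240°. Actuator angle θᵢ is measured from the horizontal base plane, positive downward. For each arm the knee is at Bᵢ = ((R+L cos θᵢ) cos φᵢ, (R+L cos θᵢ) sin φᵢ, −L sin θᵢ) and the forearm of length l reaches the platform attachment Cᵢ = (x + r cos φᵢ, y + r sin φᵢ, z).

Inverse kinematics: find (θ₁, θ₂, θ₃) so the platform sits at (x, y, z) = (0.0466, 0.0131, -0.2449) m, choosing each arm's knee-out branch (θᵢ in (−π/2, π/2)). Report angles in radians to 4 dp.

θ₁ = -0.2620, θ₂ = 0.2619, θ₃ = 0.4357

φ1=0.0° → target in arm frame (0.0466, 0.0131)
  A cos θ + B sin θ = C:  0.0734·cos θ + -0.2449·sin θ = 0.1343
  √(A²+B²)=0.2557;  θ1 = -1.2796+1.0176 ≈ -0.2620
rotate P by −φ2: (-0.0120, -0.0469, -0.2449)
  e−x'=0.1320;  (l²−L²−(e−x')²−y'²−z²)/2L = 0.0641
  θ2 = atan2(B,A) + arccos(C/0.2782) = 0.2619
φ3=240.0° → target in arm frame (-0.0346, 0.0338)
  A cos θ + B sin θ = C:  0.1546·cos θ + -0.2449·sin θ = 0.0368
  γ=atan2(-0.2449,0.1546)=-1.0076;  ψ=arccos(0.1272)=1.4433;  θ3=γ+ψ≈0.4357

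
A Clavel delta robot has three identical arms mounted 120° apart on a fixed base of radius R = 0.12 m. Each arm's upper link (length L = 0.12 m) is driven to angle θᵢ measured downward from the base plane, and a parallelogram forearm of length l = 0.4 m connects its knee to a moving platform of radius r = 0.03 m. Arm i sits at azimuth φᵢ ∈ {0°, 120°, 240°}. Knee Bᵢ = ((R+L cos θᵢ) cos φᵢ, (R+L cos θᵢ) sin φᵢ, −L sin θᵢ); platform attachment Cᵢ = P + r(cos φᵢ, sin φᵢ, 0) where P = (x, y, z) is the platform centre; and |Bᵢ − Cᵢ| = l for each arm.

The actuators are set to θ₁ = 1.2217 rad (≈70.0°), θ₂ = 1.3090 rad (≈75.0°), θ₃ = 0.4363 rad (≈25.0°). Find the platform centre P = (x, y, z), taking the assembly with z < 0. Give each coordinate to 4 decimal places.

O1 = (0.1310·cos0.0°, 0.1310·sin0.0°, -0.1128) = (0.1310, 0.0000, -0.1128)
arm 2 at φ=120.0°: (R−r)+L cos θ2 = 0.1211;  O2 = (-0.0605, 0.1048, -0.1159)
O3 = (0.1988·cos240.0°, 0.1988·sin240.0°, -0.0507) = (-0.0994, -0.1721, -0.0507)
subtract pairs → two planes through P
linear system: -0.3831x+0.2097y = -0.0018−-0.0063z; -0.4609x+-0.3443y = 0.0122−0.1241z
Cramer: x(z) = -0.0085+0.1044z;  y(z) = -0.0241+0.2208z
sphere 1 gives Az²+Bz+C=0 with A=1.0596, B=0.1858, C=-0.1272;  B²−4AC=0.5738;  roots -0.4451, 0.2698;  negative root z = -0.4451
x = -0.0549, y = -0.1223

(-0.0549, -0.1223, -0.4451)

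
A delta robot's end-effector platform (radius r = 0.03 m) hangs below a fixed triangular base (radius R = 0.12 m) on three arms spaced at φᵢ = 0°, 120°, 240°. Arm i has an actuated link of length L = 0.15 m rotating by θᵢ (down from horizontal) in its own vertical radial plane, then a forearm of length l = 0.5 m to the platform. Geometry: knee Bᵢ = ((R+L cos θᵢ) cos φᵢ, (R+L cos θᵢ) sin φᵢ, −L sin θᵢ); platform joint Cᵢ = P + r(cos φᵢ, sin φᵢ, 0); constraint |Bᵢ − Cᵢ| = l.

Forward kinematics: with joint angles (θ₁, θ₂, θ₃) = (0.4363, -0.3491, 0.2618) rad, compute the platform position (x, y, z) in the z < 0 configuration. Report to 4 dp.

arm 1 at φ=0.0°: e+L cos θ1 = 0.2259;  O1 = (0.2259, 0.0000, -0.0634)
arm 2 at φ=120.0°: e+L cos θ2 = 0.2310;  O2 = (-0.1155, 0.2000, 0.0513)
O3 = (0.2349·cos240.0°, 0.2349·sin240.0°, -0.0388) = (-0.1174, -0.2034, -0.0388)
|O₂|²−|O₁|² = 0.0009;  |O₃|²−|O₁|² = 0.0016
plane₁₂: -0.6828x+0.4000y+0.2294z = 0.0009
det = 0.5525;  x = -0.0018+0.2045z,  y = -0.0009+-0.2244z
into |P−O₁|² = l²: 1.0922z² + 0.0340z + -0.1941 = 0;  Δ = 0.8491;  z = -0.4374 or 0.4063 → z<0 root = -0.4374
x = -0.0913, y = 0.0973

(-0.0913, 0.0973, -0.4374)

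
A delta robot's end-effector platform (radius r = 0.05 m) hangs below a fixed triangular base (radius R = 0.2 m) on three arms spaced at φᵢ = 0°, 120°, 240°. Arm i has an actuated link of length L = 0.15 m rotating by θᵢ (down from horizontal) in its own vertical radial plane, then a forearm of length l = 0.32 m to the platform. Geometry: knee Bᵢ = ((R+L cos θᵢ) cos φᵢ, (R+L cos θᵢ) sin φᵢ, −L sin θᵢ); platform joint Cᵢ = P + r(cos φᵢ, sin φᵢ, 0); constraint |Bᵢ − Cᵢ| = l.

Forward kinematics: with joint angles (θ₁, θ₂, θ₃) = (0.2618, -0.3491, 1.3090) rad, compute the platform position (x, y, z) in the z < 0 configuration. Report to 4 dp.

arm 1 at φ=0.0°: ρ1 = 0.2949;  centre 1 = (0.2949, 0.0000, -0.0388)
centre 2 = (0.2910·cos120.0°, 0.2910·sin120.0°, 0.0513) = (-0.1455, 0.2520, 0.0513)
φ3=240.0°: virtual centre (-0.0944, -0.1635, -0.1449), radius l
|centre ₂|²−|centre ₁|² = -0.0012;  |centre ₃|²−|centre ₁|² = -0.0318
linear system: -0.8807x+0.5039y = -0.0012−0.1803z; -0.7786x+-0.3271y = -0.0318−-0.2121z
det = 0.6804;  x = 0.0241+-0.0705z,  y = 0.0398+-0.4809z
into |P−centre ₁|² = l²: 1.2362z² + 0.0775z + -0.0260 = 0;  Δ = 0.1346;  z = -0.1797 or 0.1170 → z<0 root = -0.1797
x = 0.0368, y = 0.1263

(0.0368, 0.1263, -0.1797)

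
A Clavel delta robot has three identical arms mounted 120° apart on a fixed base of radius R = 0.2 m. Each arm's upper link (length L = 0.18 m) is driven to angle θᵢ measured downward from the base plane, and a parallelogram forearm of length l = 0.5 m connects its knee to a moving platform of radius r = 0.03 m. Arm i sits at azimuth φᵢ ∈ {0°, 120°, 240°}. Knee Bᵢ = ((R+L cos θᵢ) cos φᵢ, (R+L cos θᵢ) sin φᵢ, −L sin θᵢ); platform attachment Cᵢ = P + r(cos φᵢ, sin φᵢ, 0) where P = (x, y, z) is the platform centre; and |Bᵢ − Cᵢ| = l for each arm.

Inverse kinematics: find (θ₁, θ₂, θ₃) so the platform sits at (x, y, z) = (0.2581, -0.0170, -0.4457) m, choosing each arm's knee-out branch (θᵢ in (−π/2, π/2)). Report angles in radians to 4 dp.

θ₁ = -0.2618, θ₂ = 1.3089, θ₃ = 1.2214

arm 1 (φ=0.0°): x'=0.2581, y'=-0.0170
  A cos θ + B sin θ = C:  -0.0881·cos θ + -0.4457·sin θ = 0.0303
  γ=atan2(-0.4457,-0.0881)=-1.7659;  ψ=arccos(0.0666)=1.5041;  θ1=γ+ψ≈-0.2618
arm 2 (φ=120.0°): x'=-0.1438, y'=-0.2150
  e−x'=0.3138;  (l²−L²−(e−x')²−y'²−z²)/2L = -0.3493
  θ2 = atan2(B,A) + arccos(C/0.5451) = 1.3089
φ3=240.0° → target in arm frame (-0.1143, 0.2320)
  e−x'=0.2843;  (l²−L²−(e−x')²−y'²−z²)/2L = -0.3215
  √(A²+B²)=0.5287;  θ3 = -1.0029+2.2244 ≈ 1.2214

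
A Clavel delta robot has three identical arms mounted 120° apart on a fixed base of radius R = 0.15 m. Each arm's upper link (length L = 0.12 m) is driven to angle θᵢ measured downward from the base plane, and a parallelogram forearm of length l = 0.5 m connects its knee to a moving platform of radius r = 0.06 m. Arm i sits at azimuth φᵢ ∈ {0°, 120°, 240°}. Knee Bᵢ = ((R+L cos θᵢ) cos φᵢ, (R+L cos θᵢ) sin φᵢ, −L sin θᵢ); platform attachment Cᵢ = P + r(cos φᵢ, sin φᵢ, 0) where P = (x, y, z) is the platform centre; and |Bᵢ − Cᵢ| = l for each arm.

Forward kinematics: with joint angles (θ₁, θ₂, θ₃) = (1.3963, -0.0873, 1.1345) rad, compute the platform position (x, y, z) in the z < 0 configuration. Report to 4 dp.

(-0.1692, 0.1920, -0.4853)

arm 1 at φ=0.0°: e+L cos θ1 = 0.1108;  O1 = (0.1108, 0.0000, -0.1182)
arm 2 at φ=120.0°: e+L cos θ2 = 0.2095;  O2 = (-0.1048, 0.1815, 0.0105)
φ3=240.0°: virtual centre (-0.0704, -0.1219, -0.1088), radius l
eliminate P² terms by subtracting sphere 1 from 2 and 3
linear system: -0.4312x+0.3629y = 0.0178−0.2573z; -0.3624x+-0.2437y = 0.0054−0.0188z
Cramer: x(z) = -0.0266+0.2939z;  y(z) = 0.0174-0.3597z
sphere 1 gives Az²+Bz+C=0 with A=1.2158, B=0.1431, C=-0.2169;  B²−4AC=1.0751;  roots -0.4853, 0.3676;  negative root z = -0.4853
x = -0.1692, y = 0.1920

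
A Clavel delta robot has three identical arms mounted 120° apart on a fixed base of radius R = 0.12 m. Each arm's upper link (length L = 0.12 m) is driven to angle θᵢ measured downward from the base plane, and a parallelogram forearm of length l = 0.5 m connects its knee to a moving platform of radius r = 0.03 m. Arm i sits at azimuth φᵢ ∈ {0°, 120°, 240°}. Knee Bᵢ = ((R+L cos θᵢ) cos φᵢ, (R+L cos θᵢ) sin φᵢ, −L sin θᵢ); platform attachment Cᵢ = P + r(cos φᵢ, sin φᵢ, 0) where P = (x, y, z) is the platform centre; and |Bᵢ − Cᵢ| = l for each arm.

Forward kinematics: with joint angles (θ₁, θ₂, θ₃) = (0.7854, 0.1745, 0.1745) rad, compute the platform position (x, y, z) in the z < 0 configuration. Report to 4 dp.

S1 = (0.1749·cos0.0°, 0.1749·sin0.0°, -0.0849) = (0.1749, 0.0000, -0.0849)
arm 2 at φ=120.0°: e+L cos θ2 = 0.2082;  S2 = (-0.1041, 0.1803, -0.0208)
S3 = (0.2082·cos240.0°, 0.2082·sin240.0°, -0.0208) = (-0.1041, -0.1803, -0.0208)
subtract pairs → two planes through P
linear system: -0.5579x+0.3606y = 0.0060−0.1280z; -0.5579x+-0.3606y = 0.0060−0.1280z
det = 0.4023;  x = -0.0108+0.2295z,  y = 0.0000+0.0000z
into |P−S₁|² = l²: 1.0527z² + 0.0845z + -0.2084 = 0;  Δ = 0.8844;  z = -0.4868 or 0.4066 → z<0 root = -0.4868
x = -0.1225, y = 0.0000

(-0.1225, 0.0000, -0.4868)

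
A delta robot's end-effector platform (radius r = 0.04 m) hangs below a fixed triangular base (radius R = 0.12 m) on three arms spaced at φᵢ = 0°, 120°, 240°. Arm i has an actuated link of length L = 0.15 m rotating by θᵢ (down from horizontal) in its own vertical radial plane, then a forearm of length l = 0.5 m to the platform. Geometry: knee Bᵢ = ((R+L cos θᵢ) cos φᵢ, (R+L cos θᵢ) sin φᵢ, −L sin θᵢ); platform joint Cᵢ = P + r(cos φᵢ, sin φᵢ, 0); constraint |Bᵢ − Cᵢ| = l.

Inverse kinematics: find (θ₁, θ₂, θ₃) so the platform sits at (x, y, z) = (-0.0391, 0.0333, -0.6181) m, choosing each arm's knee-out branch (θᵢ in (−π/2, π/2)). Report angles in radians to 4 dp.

θ₁ = 1.3087, θ₂ = 1.0472, θ₃ = 1.2216

arm 1 (φ=0.0°): x'=-0.0391, y'=0.0333
  A=0.1191, B=-0.6181, C=(l²−L²−A²−y'²−z²)/(2L)=-0.5661
  √(A²+B²)=0.6295;  θ1 = -1.3804+2.6892 ≈ 1.3087
rotate P by −φ2: (0.0484, 0.0172, -0.6181)
  e−x'=0.0316;  (l²−L²−(e−x')²−y'²−z²)/2L = -0.5195
  θ2 = atan2(B,A) + arccos(C/0.6189) = 1.0472
φ3=240.0° → target in arm frame (-0.0093, -0.0505)
  A=0.0893, B=-0.6181, C=(l²−L²−A²−y'²−z²)/(2L)=-0.5502
  √(A²+B²)=0.6245;  θ3 = -1.4273+2.6489 ≈ 1.2216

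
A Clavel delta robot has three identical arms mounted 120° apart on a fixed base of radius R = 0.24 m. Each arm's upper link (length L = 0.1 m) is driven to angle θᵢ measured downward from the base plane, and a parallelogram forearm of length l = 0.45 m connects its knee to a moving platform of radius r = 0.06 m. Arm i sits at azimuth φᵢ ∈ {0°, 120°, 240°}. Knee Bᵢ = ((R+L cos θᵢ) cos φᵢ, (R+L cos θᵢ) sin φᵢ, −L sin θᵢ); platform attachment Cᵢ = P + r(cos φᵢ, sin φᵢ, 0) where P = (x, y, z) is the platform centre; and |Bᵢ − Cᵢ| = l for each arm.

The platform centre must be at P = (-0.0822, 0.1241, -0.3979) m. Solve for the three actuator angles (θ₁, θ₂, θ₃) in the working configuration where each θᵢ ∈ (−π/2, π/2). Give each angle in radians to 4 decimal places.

rotate P by −φ1: (-0.0822, 0.1241, -0.3979)
  A=0.2622, B=-0.3979, C=(l²−L²−A²−y'²−z²)/(2L)=-0.2499
  θ1 = atan2(B,A) + arccos(C/0.4765) = 1.1346
rotate P by −φ2: (0.1486, 0.0091, -0.3979)
  e−x'=0.0314;  (l²−L²−(e−x')²−y'²−z²)/2L = 0.1655
  √(A²+B²)=0.3991;  θ2 = -1.4920+1.1432 ≈ -0.3488
arm 3 (φ=240.0°): x'=-0.0664, y'=-0.1332
  A=0.2464, B=-0.3979, C=(l²−L²−A²−y'²−z²)/(2L)=-0.2214
  γ=atan2(-0.3979,0.2464)=-1.0164;  ψ=arccos(-0.4730)=2.0635;  θ3=γ+ψ≈1.0471

θ₁ = 1.1346, θ₂ = -0.3488, θ₃ = 1.0471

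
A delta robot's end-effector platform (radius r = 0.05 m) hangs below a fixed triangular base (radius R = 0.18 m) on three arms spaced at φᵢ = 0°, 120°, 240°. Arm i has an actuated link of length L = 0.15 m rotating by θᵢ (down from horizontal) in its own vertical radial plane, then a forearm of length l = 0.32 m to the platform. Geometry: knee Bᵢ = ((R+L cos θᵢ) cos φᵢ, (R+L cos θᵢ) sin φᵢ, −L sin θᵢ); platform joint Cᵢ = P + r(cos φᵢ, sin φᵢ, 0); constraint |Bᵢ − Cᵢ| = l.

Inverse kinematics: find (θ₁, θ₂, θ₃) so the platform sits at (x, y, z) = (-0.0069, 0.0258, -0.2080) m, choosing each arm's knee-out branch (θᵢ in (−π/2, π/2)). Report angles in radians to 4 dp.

arm 1 (φ=0.0°): x'=-0.0069, y'=0.0258
  e−x'=0.1369;  (l²−L²−(e−x')²−y'²−z²)/2L = 0.0574
  √(A²+B²)=0.2490;  θ1 = -0.9887+1.3381 ≈ 0.3494
φ2=120.0° → target in arm frame (0.0258, -0.0069)
  A=0.1042, B=-0.2080, C=(l²−L²−A²−y'²−z²)/(2L)=0.0858
  γ=atan2(-0.2080,0.1042)=-1.1064;  ψ=arccos(0.3686)=1.1932;  θ2=γ+ψ≈0.0869
φ3=240.0° → target in arm frame (-0.0189, -0.0189)
  A=0.1489, B=-0.2080, C=(l²−L²−A²−y'²−z²)/(2L)=0.0470
  θ3 = atan2(B,A) + arccos(C/0.2558) = 0.4363

θ₁ = 0.3494, θ₂ = 0.0869, θ₃ = 0.4363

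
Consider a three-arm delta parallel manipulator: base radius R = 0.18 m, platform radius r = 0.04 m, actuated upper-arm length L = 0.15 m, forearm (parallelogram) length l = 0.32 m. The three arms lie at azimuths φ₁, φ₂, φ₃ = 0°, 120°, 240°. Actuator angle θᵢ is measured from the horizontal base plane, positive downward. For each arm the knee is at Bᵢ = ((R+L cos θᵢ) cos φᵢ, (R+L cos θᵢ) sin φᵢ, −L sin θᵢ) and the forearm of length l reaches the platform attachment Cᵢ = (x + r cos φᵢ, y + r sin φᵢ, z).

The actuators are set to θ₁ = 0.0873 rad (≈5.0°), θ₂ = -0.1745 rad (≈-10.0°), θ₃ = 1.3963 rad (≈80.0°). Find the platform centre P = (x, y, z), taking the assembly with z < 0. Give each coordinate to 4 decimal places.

(0.0625, 0.1378, -0.1917)

φ1=0.0°: virtual centre (0.2894, 0.0000, -0.0131), radius l
φ2=120.0°: virtual centre (-0.1439, 0.2492, 0.0260), radius l
centre 3 = (0.1660·cos240.0°, 0.1660·sin240.0°, -0.1477) = (-0.0830, -0.1438, -0.1477)
eliminate P² terms by subtracting sphere 1 from 2 and 3
[-0.8666 0.4983 0.0782]·P = -0.0005;  [-0.7449 -0.2876 -0.2693]·P = -0.0345
det = 0.6204;  x = 0.0280+-0.1800z,  y = 0.0477+-0.4701z
sphere 1 gives Az²+Bz+C=0 with A=1.2534, B=0.0755, C=-0.0316;  B²−4AC=0.1641;  roots -0.1917, 0.1315;  negative root z = -0.1917
x = 0.0625, y = 0.1378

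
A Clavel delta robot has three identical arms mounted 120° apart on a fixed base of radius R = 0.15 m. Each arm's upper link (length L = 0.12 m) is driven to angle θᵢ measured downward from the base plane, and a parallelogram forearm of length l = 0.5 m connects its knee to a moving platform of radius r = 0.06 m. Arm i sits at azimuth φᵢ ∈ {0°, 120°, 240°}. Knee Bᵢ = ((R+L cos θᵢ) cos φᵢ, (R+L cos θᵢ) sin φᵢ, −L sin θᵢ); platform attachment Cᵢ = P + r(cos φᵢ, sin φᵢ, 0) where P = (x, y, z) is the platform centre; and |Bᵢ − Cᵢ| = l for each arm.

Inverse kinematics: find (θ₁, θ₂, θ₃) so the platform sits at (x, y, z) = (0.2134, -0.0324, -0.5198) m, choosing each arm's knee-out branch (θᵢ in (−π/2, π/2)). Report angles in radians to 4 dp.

θ₁ = 0.1749, θ₂ = 1.3969, θ₃ = 1.2224

rotate P by −φ1: (0.2134, -0.0324, -0.5198)
  A cos θ + B sin θ = C:  -0.1234·cos θ + -0.5198·sin θ = -0.2120
  √(A²+B²)=0.5342;  θ1 = -1.8039+1.9788 ≈ 0.1749
arm 2 (φ=120.0°): x'=-0.1348, y'=-0.1686
  A=0.2248, B=-0.5198, C=(l²−L²−A²−y'²−z²)/(2L)=-0.4731
  γ=atan2(-0.5198,0.2248)=-1.1627;  ψ=arccos(-0.8354)=2.5596;  θ2=γ+ψ≈1.3969
arm 3 (φ=240.0°): x'=-0.0786, y'=0.2010
  e−x'=0.1686;  (l²−L²−(e−x')²−y'²−z²)/2L = -0.4310
  √(A²+B²)=0.5465;  θ3 = -1.2571+2.4794 ≈ 1.2224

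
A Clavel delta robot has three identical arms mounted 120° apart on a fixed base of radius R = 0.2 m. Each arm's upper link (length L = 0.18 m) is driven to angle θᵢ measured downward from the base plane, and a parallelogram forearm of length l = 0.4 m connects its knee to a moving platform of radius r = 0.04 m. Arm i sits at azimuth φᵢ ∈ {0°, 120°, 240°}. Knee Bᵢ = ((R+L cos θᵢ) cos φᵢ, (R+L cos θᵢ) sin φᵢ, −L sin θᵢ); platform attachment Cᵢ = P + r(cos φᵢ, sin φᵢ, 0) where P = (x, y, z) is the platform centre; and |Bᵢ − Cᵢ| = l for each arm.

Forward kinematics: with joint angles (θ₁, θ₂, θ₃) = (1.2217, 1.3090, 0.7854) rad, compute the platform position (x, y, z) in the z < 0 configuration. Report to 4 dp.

(-0.0291, -0.0787, -0.4707)

centre 1 = (0.2216·cos0.0°, 0.2216·sin0.0°, -0.1691) = (0.2216, 0.0000, -0.1691)
arm 2 at φ=120.0°: (R−r)+L cos θ2 = 0.2066;  centre 2 = (-0.1033, 0.1789, -0.1739)
arm 3 at φ=240.0°: (R−r)+L cos θ3 = 0.2873;  centre 3 = (-0.1436, -0.2488, -0.1273)
subtract pairs → two planes through P
linear system: -0.6497x+0.3578y = -0.0048−-0.0094z; -0.7304x+-0.4976y = 0.0210−0.0837z
Cramer: x(z) = -0.0088+0.0432z;  y(z) = -0.0294+0.1048z
into |P−centre ₁|² = l²: 1.0129z² + 0.3122z + -0.0775 = 0;  Δ = 0.4113;  z = -0.4707 or 0.1625 → z<0 root = -0.4707
x = -0.0291, y = -0.0787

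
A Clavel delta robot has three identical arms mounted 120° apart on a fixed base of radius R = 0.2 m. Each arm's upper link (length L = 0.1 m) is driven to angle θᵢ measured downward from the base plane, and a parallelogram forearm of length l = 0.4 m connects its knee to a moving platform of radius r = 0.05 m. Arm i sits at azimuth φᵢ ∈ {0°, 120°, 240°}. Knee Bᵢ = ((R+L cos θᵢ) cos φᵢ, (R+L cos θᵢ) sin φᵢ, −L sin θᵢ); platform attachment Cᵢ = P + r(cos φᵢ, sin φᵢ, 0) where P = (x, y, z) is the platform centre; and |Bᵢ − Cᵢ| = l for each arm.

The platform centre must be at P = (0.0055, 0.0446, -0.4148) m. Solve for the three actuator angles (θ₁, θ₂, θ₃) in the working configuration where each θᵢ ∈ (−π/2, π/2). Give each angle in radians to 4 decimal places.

φ1=0.0° → target in arm frame (0.0055, 0.0446)
  A=0.1445, B=-0.4148, C=(l²−L²−A²−y'²−z²)/(2L)=-0.2246
  γ=atan2(-0.4148,0.1445)=-1.2356;  ψ=arccos(-0.5114)=2.1076;  θ1=γ+ψ≈0.8721
arm 2 (φ=120.0°): x'=0.0359, y'=-0.0271
  e−x'=0.1141;  (l²−L²−(e−x')²−y'²−z²)/2L = -0.1791
  γ=atan2(-0.4148,0.1141)=-1.3023;  ψ=arccos(-0.4163)=2.0001;  θ2=γ+ψ≈0.6978
φ3=240.0° → target in arm frame (-0.0414, -0.0175)
  e−x'=0.1914;  (l²−L²−(e−x')²−y'²−z²)/2L = -0.2950
  θ3 = atan2(B,A) + arccos(C/0.4568) = 1.1342

θ₁ = 0.8721, θ₂ = 0.6978, θ₃ = 1.1342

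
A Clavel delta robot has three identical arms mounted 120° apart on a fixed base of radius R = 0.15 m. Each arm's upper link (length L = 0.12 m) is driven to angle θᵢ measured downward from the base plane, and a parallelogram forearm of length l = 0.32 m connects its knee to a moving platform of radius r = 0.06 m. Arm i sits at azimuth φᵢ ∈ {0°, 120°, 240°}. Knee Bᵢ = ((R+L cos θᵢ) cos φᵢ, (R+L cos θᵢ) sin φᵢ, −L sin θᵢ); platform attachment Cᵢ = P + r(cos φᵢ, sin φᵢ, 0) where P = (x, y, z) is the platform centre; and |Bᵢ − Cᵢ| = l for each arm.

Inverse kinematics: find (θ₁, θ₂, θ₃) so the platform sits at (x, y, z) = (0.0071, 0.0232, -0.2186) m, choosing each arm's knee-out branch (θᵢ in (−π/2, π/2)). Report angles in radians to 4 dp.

θ₁ = -0.2619, θ₂ = -0.3489, θ₃ = 0.0001

rotate P by −φ1: (0.0071, 0.0232, -0.2186)
  A=0.0829, B=-0.2186, C=(l²−L²−A²−y'²−z²)/(2L)=0.1367
  γ=atan2(-0.2186,0.0829)=-1.2083;  ψ=arccos(0.5846)=0.9464;  θ1=γ+ψ≈-0.2619
rotate P by −φ2: (0.0165, -0.0177, -0.2186)
  A cos θ + B sin θ = C:  0.0735·cos θ + -0.2186·sin θ = 0.1438
  √(A²+B²)=0.2306;  θ2 = -1.2466+0.8977 ≈ -0.3489
φ3=240.0° → target in arm frame (-0.0236, -0.0055)
  A=0.1136, B=-0.2186, C=(l²−L²−A²−y'²−z²)/(2L)=0.1136
  θ3 = atan2(B,A) + arccos(C/0.2464) = 0.0001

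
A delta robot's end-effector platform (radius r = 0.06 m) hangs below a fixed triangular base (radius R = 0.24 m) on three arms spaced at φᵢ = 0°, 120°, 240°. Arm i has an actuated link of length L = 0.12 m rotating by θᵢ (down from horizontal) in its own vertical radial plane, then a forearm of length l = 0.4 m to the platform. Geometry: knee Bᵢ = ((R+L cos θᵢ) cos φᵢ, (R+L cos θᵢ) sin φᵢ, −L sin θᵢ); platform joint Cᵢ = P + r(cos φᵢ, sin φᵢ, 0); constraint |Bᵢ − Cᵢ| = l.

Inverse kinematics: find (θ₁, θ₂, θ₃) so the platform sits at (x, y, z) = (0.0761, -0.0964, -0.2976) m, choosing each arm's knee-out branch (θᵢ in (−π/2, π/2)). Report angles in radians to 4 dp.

θ₁ = -0.1743, θ₂ = 1.1350, θ₃ = 0.0878

arm 1 (φ=0.0°): x'=0.0761, y'=-0.0964
  A cos θ + B sin θ = C:  0.1039·cos θ + -0.2976·sin θ = 0.1539
  √(A²+B²)=0.3152;  θ1 = -1.2349+1.0606 ≈ -0.1743
φ2=120.0° → target in arm frame (-0.1215, -0.0177)
  A cos θ + B sin θ = C:  0.3015·cos θ + -0.2976·sin θ = -0.1425
  γ=atan2(-0.2976,0.3015)=-0.7788;  ψ=arccos(-0.3364)=1.9139;  θ2=γ+ψ≈1.1350
φ3=240.0° → target in arm frame (0.0454, 0.1141)
  e−x'=0.1346;  (l²−L²−(e−x')²−y'²−z²)/2L = 0.1079
  √(A²+B²)=0.3266;  θ3 = -1.1461+1.2340 ≈ 0.0878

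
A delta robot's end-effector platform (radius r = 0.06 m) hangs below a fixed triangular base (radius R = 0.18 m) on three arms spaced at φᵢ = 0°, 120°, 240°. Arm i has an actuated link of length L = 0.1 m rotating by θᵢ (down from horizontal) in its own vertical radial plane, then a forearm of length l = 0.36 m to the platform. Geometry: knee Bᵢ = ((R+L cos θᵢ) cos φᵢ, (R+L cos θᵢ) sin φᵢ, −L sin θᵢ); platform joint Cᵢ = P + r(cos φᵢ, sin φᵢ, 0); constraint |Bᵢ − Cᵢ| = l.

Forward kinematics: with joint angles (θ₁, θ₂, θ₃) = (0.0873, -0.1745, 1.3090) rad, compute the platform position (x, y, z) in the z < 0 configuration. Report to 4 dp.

arm 1 at φ=0.0°: e+L cos θ1 = 0.2196;  centre 1 = (0.2196, 0.0000, -0.0087)
φ2=120.0°: virtual centre (-0.1092, 0.1892, 0.0174), radius l
arm 3 at φ=240.0°: e+L cos θ3 = 0.1459;  centre 3 = (-0.0729, -0.1263, -0.0966)
subtract pairs → two planes through P
linear system: -0.6577x+0.3784y = -0.0003−0.0522z; -0.5851x+-0.2527y = -0.0177−-0.1757z
det = 0.3876;  x = 0.0175+-0.1376z,  y = 0.0296+-0.3770z
quadratic in z: (1.1610)z²+(0.0507)z+(-0.0878)=0, √Δ=0.6405 → z ∈ {-0.2977, 0.2540}; z = -0.2977 (taking z<0)
x = 0.0584, y = 0.1418

(0.0584, 0.1418, -0.2977)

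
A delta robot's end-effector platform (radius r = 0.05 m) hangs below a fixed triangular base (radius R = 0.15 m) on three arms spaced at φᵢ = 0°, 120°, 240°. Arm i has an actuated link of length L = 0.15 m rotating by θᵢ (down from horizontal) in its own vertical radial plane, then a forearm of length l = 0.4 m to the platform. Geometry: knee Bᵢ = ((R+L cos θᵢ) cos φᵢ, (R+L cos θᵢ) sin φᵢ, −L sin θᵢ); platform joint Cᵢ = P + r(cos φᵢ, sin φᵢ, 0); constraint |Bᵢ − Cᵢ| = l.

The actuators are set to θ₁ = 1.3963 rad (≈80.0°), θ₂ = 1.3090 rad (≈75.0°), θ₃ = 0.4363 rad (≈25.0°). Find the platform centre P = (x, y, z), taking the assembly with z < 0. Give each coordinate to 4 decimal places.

(-0.0934, -0.1304, -0.4557)

arm 1 at φ=0.0°: e+L cos θ1 = 0.1260;  S1 = (0.1260, 0.0000, -0.1477)
arm 2 at φ=120.0°: e+L cos θ2 = 0.1388;  S2 = (-0.0694, 0.1202, -0.1449)
S3 = (0.2359·cos240.0°, 0.2359·sin240.0°, -0.0634) = (-0.1180, -0.2043, -0.0634)
|S₂|²−|S₁|² = 0.0026;  |S₃|²−|S₁|² = 0.0220
linear system: -0.3909x+0.2404y = 0.0026−0.0057z; -0.4880x+-0.4087y = 0.0220−0.1687z
det = 0.2771;  x = -0.0228+0.1547z,  y = -0.0265+0.2280z
into |P−S₁|² = l²: 1.0759z² + 0.2373z + -0.1153 = 0;  Δ = 0.5525;  z = -0.4557 or 0.2352 → z<0 root = -0.4557
x = -0.0934, y = -0.1304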